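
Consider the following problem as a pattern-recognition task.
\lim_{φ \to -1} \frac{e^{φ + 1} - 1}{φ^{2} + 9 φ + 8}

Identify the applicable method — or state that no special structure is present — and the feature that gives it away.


Diagnosis: l'Hôpital's rule (0/0) — the 0/0 form at -1 is the signature situation for l'Hôpital's rule. One could equally expand both pieces locally and compare leading terms; the rule does that in one stroke.


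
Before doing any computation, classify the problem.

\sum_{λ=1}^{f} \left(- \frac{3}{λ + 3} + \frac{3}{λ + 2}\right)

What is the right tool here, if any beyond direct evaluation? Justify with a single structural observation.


Diagnosis: telescoping — consecutive terms evaluate one function at adjacent indices (\frac{3}{λ + 2} is its current value): one term's tail is the next term's head, so the chain collapses.


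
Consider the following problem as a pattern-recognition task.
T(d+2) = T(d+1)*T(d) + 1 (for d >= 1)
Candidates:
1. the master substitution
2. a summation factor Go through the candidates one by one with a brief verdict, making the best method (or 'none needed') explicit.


Diagnosis: no special technique — the unknown sequence enters the update nonlinearly, so no linear method fits the recurrence as written — direct iteration remains.
- the master substitution — this is shift-type recursion, outside the divide-and-conquer template.
- a summation factor: the recursion is nonlinear — outside the first-order linear family a summation factor addresses.


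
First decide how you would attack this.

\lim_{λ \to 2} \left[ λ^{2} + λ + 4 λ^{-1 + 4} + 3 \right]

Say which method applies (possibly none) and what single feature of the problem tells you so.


Technique: no special technique — the expression is continuous at 2 — substitute and evaluate; no indeterminate form appears.


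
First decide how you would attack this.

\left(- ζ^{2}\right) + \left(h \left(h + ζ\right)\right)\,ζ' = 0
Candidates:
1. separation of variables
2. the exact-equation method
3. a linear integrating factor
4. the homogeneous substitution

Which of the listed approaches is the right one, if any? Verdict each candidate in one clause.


Technique: the homogeneous substitution — solved for the derivative, the right side is unchanged under scaling h and ζ together — it depends only on the ratio ζ/h, so substitute a single ratio variable. This can also be massaged into Bernoulli form (the roles of the variables may need exchanging); the homogeneous substitution avoids that setup.
- separation of variables — the two dependences do not factor apart.
- the exact-equation method — exactness fails on the nose — the mixed partials do not match.
- a linear integrating factor — the unknown enters nonlinearly (through a power, a denominator, or a transcendental function), which the linear integrating-factor recipe cannot absorb as-is — any repair would come from a preliminary substitution, not the factor.
- the homogeneous substitution — a fit — the right tool for this form.


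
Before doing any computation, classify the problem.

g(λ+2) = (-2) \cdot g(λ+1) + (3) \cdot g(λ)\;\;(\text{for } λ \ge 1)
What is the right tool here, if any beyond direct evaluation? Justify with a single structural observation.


Method: the characteristic-root method — try a geometric ansatz r^λ: constant coefficients turn the recurrence into one polynomial equation in r.


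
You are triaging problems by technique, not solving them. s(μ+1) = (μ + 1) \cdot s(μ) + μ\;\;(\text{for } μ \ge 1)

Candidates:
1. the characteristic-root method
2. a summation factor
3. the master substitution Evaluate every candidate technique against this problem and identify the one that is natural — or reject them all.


Best approach: a summation factor — because the multiplier μ + 1 is index-dependent, divide through by its running product and sum the resulting differences.
- the characteristic-root method — the coefficients change with the index, which the root method cannot absorb.
- a summation factor: applicable, and directly so.
- the master substitution: the recursion steps by a constant offset, so exponential reindexing is pointless.


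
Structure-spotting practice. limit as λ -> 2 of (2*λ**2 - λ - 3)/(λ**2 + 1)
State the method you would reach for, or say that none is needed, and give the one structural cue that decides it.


Method: no special technique — the expression is continuous at 2 — substitute and evaluate; no indeterminate form appears.


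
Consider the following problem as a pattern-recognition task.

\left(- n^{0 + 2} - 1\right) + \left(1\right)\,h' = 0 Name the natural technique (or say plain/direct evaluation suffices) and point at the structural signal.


Technique: no special technique — solved for the derivative, h never appears on the right — this is a direct integration in n, not a differential-equations problem at heart.


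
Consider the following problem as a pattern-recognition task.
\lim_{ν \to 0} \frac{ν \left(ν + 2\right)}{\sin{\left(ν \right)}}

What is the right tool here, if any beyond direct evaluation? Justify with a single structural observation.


Diagnosis: l'Hôpital's rule (0/0) — substituting 0 gives 0 over 0; differentiate top and bottom once and re-evaluate. The standard small-argument limits would also carry it; the rule is the systematic route.


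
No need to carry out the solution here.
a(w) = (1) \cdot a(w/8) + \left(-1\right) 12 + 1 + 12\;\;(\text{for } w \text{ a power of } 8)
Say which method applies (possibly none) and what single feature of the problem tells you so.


Diagnosis: the master substitution — the argument contracts 8-fold per step: reindex w exponentially and solve the linear recurrence in the new index.


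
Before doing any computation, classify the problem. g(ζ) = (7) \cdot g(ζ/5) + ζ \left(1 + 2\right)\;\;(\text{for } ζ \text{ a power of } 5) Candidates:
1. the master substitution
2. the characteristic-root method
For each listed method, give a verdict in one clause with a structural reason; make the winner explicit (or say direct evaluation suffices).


Diagnosis: the master substitution — the argument contracts 5-fold per step: reindex ζ exponentially and solve the linear recurrence in the new index.
- the master substitution: applicable, and directly so.
- the characteristic-root method: the recursion divides its index rather than shifting it — outside the constant-shift family the root method covers.


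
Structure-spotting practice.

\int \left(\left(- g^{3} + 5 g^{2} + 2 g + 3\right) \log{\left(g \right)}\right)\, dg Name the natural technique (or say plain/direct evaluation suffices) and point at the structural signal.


Diagnosis: integration by parts — \log{\left(g \right)} is the classic u in parts — its derivative is a plain reciprocal while - g^{3} + 5 g^{2} + 2 g + 3 absorbs the dv role.


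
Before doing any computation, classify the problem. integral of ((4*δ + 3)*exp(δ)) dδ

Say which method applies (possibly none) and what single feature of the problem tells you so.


Technique: integration by parts — differentiate 4*δ + 3, integrate exp(δ): each pass lowers the polynomial degree, so parts terminates.


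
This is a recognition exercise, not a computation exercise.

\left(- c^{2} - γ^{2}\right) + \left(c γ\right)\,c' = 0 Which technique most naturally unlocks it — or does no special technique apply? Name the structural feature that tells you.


Verdict: the homogeneous substitution — the slope's numerator and denominator have matching total degree, so it depends only on c/γ and the ratio substitution collapses it. A Bernoulli substitution is a fair alternative on this equation directly; the homogeneous reading takes it as given.


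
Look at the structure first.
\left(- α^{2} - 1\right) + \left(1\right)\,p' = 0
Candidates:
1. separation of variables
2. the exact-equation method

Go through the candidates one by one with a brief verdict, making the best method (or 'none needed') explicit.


Diagnosis: no special technique — the slope is a pure function of α; integrate both sides and be done.
- separation of variables: with no unknown in the slope, separating variables is a formality — the equation integrates directly.
- the exact-equation method — no dependence on the unknown anywhere: exactness is a label without content here.


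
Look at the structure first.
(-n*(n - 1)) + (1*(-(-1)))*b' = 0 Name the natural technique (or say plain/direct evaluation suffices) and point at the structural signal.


Verdict: no special technique — solved for the derivative, b never appears on the right — this is a direct integration in n, not a differential-equations problem at heart.


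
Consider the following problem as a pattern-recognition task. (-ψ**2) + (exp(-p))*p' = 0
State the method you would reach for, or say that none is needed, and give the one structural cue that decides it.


Best approach: separation of variables — solved for the derivative, the right side splits multiplicatively into a function of each variable alone — divide and integrate each side. The cross-partial test also passes here (vacuously, each side single-variable); the potential-function route would work, separation is simply more immediate.


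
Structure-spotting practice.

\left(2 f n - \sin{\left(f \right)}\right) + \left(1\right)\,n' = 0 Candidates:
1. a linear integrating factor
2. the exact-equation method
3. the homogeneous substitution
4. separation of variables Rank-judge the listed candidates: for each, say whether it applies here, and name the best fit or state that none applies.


Technique: a linear integrating factor — the equation is linear in n with coefficient 2 f; multiplying by the integrating factor exp(∫2 f) makes the left side a perfect derivative.
- a linear integrating factor — a fit — the right tool for this form.
- the exact-equation method — the cross partial derivatives disagree, so no single potential exists.
- the homogeneous substitution — the slope is not a function of the ratio of the variables alone.
- separation of variables: no algebra isolates the independent variable on one side and the unknown on the other.


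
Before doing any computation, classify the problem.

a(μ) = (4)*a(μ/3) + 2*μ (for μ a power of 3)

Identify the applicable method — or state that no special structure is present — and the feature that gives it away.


Technique: the master substitution — recursion at μ/3 is multiplicative in the index; logarithmic reindexing via μ = 3^m linearizes it.


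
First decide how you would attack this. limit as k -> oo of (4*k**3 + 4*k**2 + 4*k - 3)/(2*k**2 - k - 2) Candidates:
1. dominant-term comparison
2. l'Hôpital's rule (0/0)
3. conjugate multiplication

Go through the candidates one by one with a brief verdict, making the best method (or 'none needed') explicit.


Verdict: dominant-term comparison — at large k only the top-degree terms survive; compare the leading terms and the limit falls out.
- dominant-term comparison — yes, a natural case for it.
- l'Hôpital's rule (0/0): no 0/0 form appears: written as one quotient, top and bottom both grow without bound, and the ratio is decided by their leading terms.
- conjugate multiplication: there are no radicals in tension whose conjugate would simplify matters.


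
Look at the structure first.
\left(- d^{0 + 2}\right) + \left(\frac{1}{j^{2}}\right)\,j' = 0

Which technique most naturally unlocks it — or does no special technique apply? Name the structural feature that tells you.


Method: separation of variables — solved for the derivative, the right side factors as d^{0 + 2} times j^{2} — all d-dependence separates from all j-dependence. An exactness check succeeds on this form as well — separation and the potential function arrive at the same answer, separation more directly.


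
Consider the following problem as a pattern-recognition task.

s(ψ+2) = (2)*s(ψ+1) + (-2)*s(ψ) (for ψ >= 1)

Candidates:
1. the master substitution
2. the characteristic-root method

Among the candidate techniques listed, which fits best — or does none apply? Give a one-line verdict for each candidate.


Best approach: the characteristic-root method — fixed numeric weights on consecutive terms and no forcing term added: the root method in its home territory.
- the master substitution: the recursion shifts the index rather than dividing it.
- the characteristic-root method — yes, a natural case for it.


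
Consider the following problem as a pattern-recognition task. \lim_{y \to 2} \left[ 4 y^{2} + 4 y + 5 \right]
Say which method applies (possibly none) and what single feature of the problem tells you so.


Best approach: no special technique — nothing blocks direct substitution at 2: plug in and finish.


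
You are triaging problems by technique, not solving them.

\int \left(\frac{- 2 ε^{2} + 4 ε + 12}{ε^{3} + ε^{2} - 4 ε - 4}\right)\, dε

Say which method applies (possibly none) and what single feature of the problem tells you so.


Technique: partial fractions — the bottom factors while the top stays lower-degree — split into simple fractions and integrate piece by piece.


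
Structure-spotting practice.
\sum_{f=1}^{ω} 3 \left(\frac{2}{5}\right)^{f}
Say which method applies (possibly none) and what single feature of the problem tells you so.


Diagnosis: the geometric series formula — each term is \frac{2}{5} times the previous one, so the geometric-series formula applies directly.


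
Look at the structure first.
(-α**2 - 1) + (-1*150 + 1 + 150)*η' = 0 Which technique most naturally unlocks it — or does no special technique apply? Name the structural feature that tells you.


Diagnosis: no special technique — solved for the derivative, no η appears — this is antidifferentiation in α wearing ODE clothing.


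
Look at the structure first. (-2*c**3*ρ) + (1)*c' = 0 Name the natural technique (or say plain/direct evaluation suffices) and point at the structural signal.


Technique: separation of variables — one side of the product carries the independent variable, the other the unknown — the textbook separation shape.


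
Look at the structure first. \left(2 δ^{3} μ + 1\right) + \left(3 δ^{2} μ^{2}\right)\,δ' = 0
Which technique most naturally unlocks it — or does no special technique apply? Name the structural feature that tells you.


Technique: the exact-equation method — this form is already the differential of something: the matching mixed partials of 2 δ^{3} μ + 1 and 3 δ^{2} μ^{2} prove it.


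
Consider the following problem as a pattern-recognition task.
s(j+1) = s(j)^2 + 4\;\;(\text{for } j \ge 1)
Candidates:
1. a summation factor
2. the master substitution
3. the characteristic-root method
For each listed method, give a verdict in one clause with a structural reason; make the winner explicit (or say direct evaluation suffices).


Diagnosis: no special technique — the map from one term to the next is curved, not linear, so linear closed-form machinery does not attach.
- a summation factor: the recursion is nonlinear — outside the first-order linear family a summation factor addresses.
- the master substitution: the recursive argument is a shift of the index, not a fixed fraction of it.
- the characteristic-root method — nonlinearity rules out exponential-mode superposition from the start.


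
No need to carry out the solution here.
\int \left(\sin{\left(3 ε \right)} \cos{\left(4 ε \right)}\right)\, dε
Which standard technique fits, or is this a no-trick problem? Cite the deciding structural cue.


Verdict: a trigonometric identity — the identity turns \sin{\left(3 ε \right)} \cos{\left(4 ε \right)} into two lone cosines/sines, each trivially integrable.


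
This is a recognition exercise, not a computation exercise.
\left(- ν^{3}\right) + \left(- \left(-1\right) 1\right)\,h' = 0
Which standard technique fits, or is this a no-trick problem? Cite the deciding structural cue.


Technique: no special technique — the slope is a pure function of ν; integrate both sides and be done.


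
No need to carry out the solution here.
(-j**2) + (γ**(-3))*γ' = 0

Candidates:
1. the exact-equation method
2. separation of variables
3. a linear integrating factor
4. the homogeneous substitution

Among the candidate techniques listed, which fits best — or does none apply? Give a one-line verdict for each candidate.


Best approach: separation of variables — separating collects all γ-dependence with the derivative and leaves all j-dependence opposite: variables separate.
- the exact-equation method: any potential here is of the trivial single-variable kind; the exact method earns its name only with genuine cross terms.
- separation of variables — yes — fits the structure here.
- a linear integrating factor — the unknown enters nonlinearly (through a power, a denominator, or a transcendental function), which the linear integrating-factor recipe cannot absorb as-is — any repair would come from a preliminary substitution, not the factor.
- the homogeneous substitution — the ratio of the variables does not determine the slope.


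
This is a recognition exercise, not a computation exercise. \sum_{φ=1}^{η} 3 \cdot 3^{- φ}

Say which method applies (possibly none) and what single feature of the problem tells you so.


Verdict: the geometric series formula — consecutive terms stand in a fixed index-free ratio — the geometric sum formula closes it.


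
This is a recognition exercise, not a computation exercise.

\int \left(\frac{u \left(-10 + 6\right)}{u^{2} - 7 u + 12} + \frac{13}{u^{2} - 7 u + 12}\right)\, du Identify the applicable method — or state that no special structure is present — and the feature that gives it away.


Method: partial fractions — the integrand is a proper rational function and its denominator u^{2} - 7 u + 12 factors into distinct pieces, so it splits into simple fractions.


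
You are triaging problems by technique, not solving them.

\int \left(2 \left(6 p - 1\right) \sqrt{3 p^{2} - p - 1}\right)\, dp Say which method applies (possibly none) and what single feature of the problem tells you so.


Diagnosis: u-substitution — collected, the integrand has one factor that is, up to a constant, the derivative of an inner expression the rest depends on — substitute for that inner expression.


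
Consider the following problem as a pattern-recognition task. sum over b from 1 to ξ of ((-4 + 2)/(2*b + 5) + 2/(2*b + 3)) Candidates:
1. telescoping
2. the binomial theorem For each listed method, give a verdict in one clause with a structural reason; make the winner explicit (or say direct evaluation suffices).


Verdict: telescoping — this sum is a zipper: each term contributes 2/(2*b + 3) and removes the next index's value, which the following term puts back, closing term by term.
- telescoping — yes — fits the structure here.
- the binomial theorem — there is no pair of bases whose matched powers would reassemble into a single binomial power.


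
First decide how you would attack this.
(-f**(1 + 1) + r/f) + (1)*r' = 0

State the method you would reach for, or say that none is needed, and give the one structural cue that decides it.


Diagnosis: a linear integrating factor — the unknown enters only to the first power against a nonzero forcing term — the integrating-factor template applies directly.


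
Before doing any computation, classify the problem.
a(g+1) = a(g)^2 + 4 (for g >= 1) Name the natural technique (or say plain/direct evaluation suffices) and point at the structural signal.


Best approach: no special technique — nonlinear feedback in the recursion rules out every root- or factor-based technique.


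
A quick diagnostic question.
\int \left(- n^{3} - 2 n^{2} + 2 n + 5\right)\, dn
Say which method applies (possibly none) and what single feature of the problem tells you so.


Technique: no special technique — every term is a constant multiple of a power of n; term-wise power-rule integration needs no preliminary transformation.


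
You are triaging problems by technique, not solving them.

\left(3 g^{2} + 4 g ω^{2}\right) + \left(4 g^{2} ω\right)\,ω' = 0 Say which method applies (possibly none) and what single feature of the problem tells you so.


Diagnosis: the exact-equation method — 3 g^{2} + 4 g ω^{2} and 4 g^{2} ω pass the exactness check on the nose, so no integrating factor in g or ω is needed at all.


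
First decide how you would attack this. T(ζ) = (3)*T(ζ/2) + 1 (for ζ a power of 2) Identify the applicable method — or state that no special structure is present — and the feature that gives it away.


Technique: the master substitution — the argument shrinks by the factor 2, so measure the index on a logarithmic scale and the recursion becomes a shift.


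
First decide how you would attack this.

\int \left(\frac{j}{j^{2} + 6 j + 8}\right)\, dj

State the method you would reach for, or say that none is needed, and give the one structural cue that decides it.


Best approach: partial fractions — the denominator j^{2} + 6 j + 8 factors, so the quotient decomposes into elementary partial fractions term by term.


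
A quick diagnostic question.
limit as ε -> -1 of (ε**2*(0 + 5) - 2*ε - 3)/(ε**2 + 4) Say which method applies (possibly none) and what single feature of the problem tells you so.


Verdict: no special technique — the function is continuous at -1; evaluation is itself the limit, no machinery required.


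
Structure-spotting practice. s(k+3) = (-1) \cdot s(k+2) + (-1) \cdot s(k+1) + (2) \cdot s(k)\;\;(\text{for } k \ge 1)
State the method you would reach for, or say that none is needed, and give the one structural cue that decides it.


Best approach: the characteristic-root method — every coefficient is a fixed number and the forcing is zero — substitute r^k and read off the root equation.


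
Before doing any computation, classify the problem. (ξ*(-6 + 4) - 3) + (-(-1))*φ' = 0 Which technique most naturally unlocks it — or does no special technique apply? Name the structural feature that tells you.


Verdict: no special technique — the slope is a pure function of ξ; integrate both sides and be done.


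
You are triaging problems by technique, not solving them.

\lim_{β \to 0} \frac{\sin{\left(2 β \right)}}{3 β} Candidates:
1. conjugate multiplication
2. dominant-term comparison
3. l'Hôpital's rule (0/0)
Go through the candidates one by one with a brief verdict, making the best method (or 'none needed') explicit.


Diagnosis: l'Hôpital's rule (0/0) — plug in 0: top and bottom both hit zero, so differentiate each and retry. Known elementary limits would finish this too — the rule just bypasses the case analysis.
- conjugate multiplication — rationalization has no target — no divergent radical difference appears.
- dominant-term comparison — no dominant-degree comparison decides it.
- l'Hôpital's rule (0/0) — applicable, and directly so.


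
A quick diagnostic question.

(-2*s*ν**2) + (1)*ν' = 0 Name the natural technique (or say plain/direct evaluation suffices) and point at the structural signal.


Method: separation of variables — all dependence on the two variables factors apart, the defining separable shape.


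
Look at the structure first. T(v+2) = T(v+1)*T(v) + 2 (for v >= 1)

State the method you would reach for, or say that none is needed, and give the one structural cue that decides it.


Technique: no special technique — this one you iterate or analyze qualitatively: the nonlinearity defeats linear solution methods.


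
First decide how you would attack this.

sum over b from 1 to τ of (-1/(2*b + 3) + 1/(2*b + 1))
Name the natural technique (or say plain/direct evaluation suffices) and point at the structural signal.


Best approach: telescoping — this sum is a zipper: each term contributes 1/(2*b + 1) and removes the next index's value, which the following term puts back, closing term by term.


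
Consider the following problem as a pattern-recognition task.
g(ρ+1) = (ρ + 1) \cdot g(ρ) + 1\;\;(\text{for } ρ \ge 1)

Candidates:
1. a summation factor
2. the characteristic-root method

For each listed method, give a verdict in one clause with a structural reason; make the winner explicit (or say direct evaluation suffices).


Best approach: a summation factor — rescale the sequence by the product of the weights ρ + 1 so far — the recurrence collapses to a plain running sum.
- a summation factor — yes, a natural case for it.
- the characteristic-root method: the coefficients change with the index, which the root method cannot absorb.


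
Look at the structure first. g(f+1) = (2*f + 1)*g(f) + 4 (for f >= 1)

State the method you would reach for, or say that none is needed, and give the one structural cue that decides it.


Verdict: a summation factor — first-order, linear, moving coefficient 2*f + 1: the discrete analogue of an integrating factor handles it.


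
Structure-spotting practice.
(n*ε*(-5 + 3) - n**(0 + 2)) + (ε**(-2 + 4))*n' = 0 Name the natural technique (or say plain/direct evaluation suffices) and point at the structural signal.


Method: the homogeneous substitution — scaling ε and n together leaves the slope fixed — it depends only on n/ε, so substitute the ratio. Rearranged, this also fits the Bernoulli template directly; the homogeneous substitution reads the structure without the rearrangement.


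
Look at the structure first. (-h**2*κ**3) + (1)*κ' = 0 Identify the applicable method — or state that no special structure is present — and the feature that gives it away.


Method: separation of variables — one side of the product carries the independent variable, the other the unknown — the textbook separation shape.


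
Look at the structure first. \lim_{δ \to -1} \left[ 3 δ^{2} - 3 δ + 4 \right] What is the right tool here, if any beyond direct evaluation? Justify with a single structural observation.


Verdict: no special technique — the expression is continuous at -1 — substitute and evaluate; no indeterminate form appears.


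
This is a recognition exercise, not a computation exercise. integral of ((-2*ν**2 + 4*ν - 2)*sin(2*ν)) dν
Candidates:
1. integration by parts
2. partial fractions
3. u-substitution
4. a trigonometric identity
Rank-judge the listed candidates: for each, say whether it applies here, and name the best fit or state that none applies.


Technique: integration by parts — the integrand splits as -2*ν**2 + 4*ν - 2 times sin(2*ν) — repeatedly differentiating the polynomial part kills it, which is the parts ladder.
- integration by parts — yes, a natural case for it.
- partial fractions — the expression is not a ratio of polynomials that decomposes further.
- u-substitution: no subexpression of the integrand pairs with its own derivative as a factor — individual terms may offer their own substitutions, but any change of variable covering the whole integral would have to be constructed from outside the expression.
- a trigonometric identity — neither the even-power reduction nor the product-to-sum identity applies to this structure.


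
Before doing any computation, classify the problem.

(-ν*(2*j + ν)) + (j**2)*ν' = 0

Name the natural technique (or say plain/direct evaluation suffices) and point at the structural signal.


Best approach: the homogeneous substitution — the slope is degree-zero homogeneous: the ratio substitution v = ν/j collapses it. A Bernoulli substitution is a fair alternative on this equation directly; the homogeneous reading takes it as given.


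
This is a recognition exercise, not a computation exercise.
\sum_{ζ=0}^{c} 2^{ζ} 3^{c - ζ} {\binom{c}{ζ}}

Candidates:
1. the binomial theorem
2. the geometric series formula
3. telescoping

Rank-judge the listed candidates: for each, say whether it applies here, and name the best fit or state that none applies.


Technique: the binomial theorem — the binomial coefficients weight matched powers of 2 and 3, which is exactly the expansion of a binomial power.
- the binomial theorem: yes — fits the structure here.
- the geometric series formula — the ratio of consecutive terms depends on the index.
- telescoping — the summand is not presented as a shifted difference — a telescoping rewrite may exist, but the displayed structure does not offer one.


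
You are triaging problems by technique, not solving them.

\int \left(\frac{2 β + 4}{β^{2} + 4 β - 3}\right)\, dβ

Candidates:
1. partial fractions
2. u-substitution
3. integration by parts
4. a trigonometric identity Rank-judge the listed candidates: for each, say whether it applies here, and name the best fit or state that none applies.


Best approach: u-substitution — everything non-trivial happens through the inner expression β^{2} + 4 β - 3, and its derivative accounts for the remaining factor up to a constant, so set u = β^{2} + 4 β - 3.
- partial fractions — proper and rational, yes, but the denominator has no factorization over the rationals to exploit.
- u-substitution: a fit — the right tool for this form.
- integration by parts: the integrand does not split as a nonconstant polynomial times an exp, sine, cosine of a linear argument, or logarithm — no polynomial-kernel parts product to differentiate one side of.
- a trigonometric identity — there is no trigonometric structure at all — the integrand carries no sine or cosine to rewrite.


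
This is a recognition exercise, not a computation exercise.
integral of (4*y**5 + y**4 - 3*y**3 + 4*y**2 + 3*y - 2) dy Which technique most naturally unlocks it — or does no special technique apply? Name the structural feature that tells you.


Method: no special technique — scan for structure and find none: constant multiples of powers of y, integrate directly.


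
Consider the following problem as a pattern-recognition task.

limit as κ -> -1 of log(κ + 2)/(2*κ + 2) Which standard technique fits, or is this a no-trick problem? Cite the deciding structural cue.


Verdict: l'Hôpital's rule (0/0) — plug in -1: top and bottom both hit zero, so differentiate each and retry. One could equally expand both pieces locally and compare leading terms; the rule does that in one stroke.


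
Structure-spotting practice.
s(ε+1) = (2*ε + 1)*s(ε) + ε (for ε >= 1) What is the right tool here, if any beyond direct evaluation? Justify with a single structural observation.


Best approach: a summation factor — first-order, linear, moving coefficient 2*ε + 1: the discrete analogue of an integrating factor handles it.


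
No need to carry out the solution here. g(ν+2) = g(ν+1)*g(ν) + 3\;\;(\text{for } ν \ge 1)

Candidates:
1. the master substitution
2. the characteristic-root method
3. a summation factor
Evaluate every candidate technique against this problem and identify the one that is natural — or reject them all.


Diagnosis: no special technique — once the recursion is nonlinear, characteristic roots, master substitutions, and summation factors are all off the table.
- the master substitution — this is shift-type recursion, outside the divide-and-conquer template.
- the characteristic-root method: nonlinearity rules out exponential-mode superposition from the start.
- a summation factor: no summation factor applies — the rule is not linear in the sequence values.


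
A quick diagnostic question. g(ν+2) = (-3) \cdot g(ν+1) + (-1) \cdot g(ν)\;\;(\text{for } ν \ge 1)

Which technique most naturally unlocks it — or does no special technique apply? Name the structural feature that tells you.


Diagnosis: the characteristic-root method — because shifting ν leaves the equation's coefficients unchanged, exponential trials reduce it to algebra.


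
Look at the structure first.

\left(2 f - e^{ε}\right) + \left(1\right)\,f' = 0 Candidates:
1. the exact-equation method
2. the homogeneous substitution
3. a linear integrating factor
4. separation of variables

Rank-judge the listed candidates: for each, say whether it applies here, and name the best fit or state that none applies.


Verdict: a linear integrating factor — f appears only to the first power with coefficient 2 — the classic integrating-factor setup.
- the exact-equation method: the mixed partial derivatives differ, so the left side is not a total differential.
- the homogeneous substitution: the ratio of the variables does not determine the slope.
- a linear integrating factor — applicable, and directly so.
- separation of variables: the two dependences are entangled, not a clean product of one-variable pieces.


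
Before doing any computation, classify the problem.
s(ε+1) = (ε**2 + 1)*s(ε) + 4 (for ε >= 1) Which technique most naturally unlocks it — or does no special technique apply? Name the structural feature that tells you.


Verdict: a summation factor — it is first-order linear but the coefficient ε**2 + 1 depends on the index, so multiply through by a summation factor to telescope it.


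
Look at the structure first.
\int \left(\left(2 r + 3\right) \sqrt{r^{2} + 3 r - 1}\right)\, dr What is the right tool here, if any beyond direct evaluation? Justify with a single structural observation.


Verdict: u-substitution — collected, the integrand has one factor that is, up to a constant, the derivative of an inner expression the rest depends on — substitute for that inner expression.


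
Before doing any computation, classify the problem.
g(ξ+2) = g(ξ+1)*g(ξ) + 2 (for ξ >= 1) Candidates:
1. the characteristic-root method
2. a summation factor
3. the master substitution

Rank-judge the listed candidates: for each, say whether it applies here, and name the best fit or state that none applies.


Best approach: no special technique — this one you iterate or analyze qualitatively: the nonlinearity defeats linear solution methods.
- the characteristic-root method: the recursion is nonlinear in the sequence values, so no linear-modes ansatz applies.
- a summation factor: no summation factor applies — the rule is not linear in the sequence values.
- the master substitution: there is no divide-the-index recursive argument.


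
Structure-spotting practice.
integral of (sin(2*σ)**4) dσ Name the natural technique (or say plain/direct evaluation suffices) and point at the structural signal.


Best approach: a trigonometric identity — the even trigonometric power sin(2*σ)**4 reduces by a double-angle identity before any integration is attempted.


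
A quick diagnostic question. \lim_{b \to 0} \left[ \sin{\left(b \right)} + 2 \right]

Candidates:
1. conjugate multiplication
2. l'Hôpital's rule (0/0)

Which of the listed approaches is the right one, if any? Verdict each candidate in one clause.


Technique: no special technique — the expression is continuous at the evaluation point — substitute directly; no indeterminate form appears.
- conjugate multiplication — no difference of divergent radicals appears, so rationalizing has nothing to cancel.
- l'Hôpital's rule (0/0) — evaluation at the point is determinate, so the rule has nothing to repair.


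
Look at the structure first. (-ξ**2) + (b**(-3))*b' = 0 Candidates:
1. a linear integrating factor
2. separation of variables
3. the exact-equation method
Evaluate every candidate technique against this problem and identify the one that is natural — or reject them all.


Verdict: separation of variables — solved for the derivative, the right side splits multiplicatively into a function of each variable alone — divide and integrate each side.
- a linear integrating factor — the unknown enters nonlinearly (through a power, a denominator, or a transcendental function), which the linear integrating-factor recipe cannot absorb as-is — any repair would come from a preliminary substitution, not the factor.
- separation of variables: yes — fits the structure here.
- the exact-equation method: the cross-partial test holds only vacuously — each coefficient lives in its own variable, so the exactness machinery reads no structure the split form does not already show.


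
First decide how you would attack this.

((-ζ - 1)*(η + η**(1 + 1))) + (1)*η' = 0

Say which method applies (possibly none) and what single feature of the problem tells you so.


Verdict: separation of variables — solved for the derivative, the right side splits multiplicatively into a function of each variable alone — divide and integrate each side. A Bernoulli rewrite would carry it as the equation stands — separating the variables needs no rearrangement either.


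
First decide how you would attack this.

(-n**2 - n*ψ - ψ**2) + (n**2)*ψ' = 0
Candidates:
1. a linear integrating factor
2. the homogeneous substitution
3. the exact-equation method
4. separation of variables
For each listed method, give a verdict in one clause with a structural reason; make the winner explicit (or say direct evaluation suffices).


Diagnosis: the homogeneous substitution — the slope is degree-zero homogeneous: the ratio substitution v = ψ/n collapses it.
- a linear integrating factor — a nonlinear term in the unknown puts this outside the integrating-factor template.
- the homogeneous substitution — applicable, and directly so.
- the exact-equation method — exactness fails on the nose — the mixed partials do not match.
- separation of variables — no algebra isolates the independent variable on one side and the unknown on the other.


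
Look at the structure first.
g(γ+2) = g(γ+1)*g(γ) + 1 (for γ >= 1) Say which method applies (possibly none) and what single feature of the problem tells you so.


Best approach: no special technique — the sequence value feeds back through itself nonlinearly — linear superposition fails, and every superposition-based closed form fails with it.


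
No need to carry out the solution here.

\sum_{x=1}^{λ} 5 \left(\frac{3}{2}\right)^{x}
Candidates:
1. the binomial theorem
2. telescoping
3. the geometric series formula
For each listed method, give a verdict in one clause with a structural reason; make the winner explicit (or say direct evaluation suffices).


Best approach: the geometric series formula — consecutive terms stand in a fixed index-free ratio — the geometric sum formula closes it.
- the binomial theorem — there is no sum-raised-to-a-power identity hiding in these terms.
- telescoping: neither a shifted-difference shape nor integer-spaced poles are present.
- the geometric series formula — yes — fits the structure here.


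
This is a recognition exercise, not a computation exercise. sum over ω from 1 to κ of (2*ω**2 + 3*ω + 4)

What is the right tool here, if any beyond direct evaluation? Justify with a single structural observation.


Best approach: no special technique — every summand is a constant multiple of a power of ω — apply the standard power-sum identities one degree at a time.


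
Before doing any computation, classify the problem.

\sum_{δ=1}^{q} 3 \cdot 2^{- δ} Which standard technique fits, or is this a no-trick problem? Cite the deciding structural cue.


Method: the geometric series formula — consecutive terms stand in a fixed index-free ratio — the geometric sum formula closes it.


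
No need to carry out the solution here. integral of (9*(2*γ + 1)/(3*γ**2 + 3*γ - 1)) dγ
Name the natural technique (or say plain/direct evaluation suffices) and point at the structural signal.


Technique: u-substitution — collected, the integrand has one factor that is, up to a constant, the derivative of an inner expression the rest depends on — substitute for that inner expression.


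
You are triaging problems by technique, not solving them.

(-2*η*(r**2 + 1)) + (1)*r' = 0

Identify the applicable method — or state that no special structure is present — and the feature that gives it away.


Method: separation of variables — solved for the derivative, the right side splits multiplicatively into a function of each variable alone — divide and integrate each side.
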